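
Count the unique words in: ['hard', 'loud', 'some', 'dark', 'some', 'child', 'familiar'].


Listing all tokens and tracking unique types:
  Token 1: 'hard' -> NEW (unique so far: 1)
  Token 2: 'loud' -> NEW (unique so far: 2)
  Token 3: 'some' -> NEW (unique so far: 3)
  Token 4: 'dark' -> NEW (unique so far: 4)
  Token 5: 'some' -> duplicate (unique so far: 4)
  Token 6: 'child' -> NEW (unique so far: 5)
  Token 7: 'familiar' -> NEW (unique so far: 6)
Unique types: ('child', 'dark', 'familiar', 'hard', 'loud', 'some')
Vocabulary size: 6

6


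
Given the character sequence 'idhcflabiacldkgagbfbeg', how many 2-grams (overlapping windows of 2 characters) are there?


String 'idhcflabiacldkgagbfbeg' has length L = 22.
Number of overlapping n-grams = L - n + 1
Substituting: 22 - 2 + 1 = 21

21


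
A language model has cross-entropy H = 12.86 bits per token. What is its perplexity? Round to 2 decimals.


Perplexity formula: PP = 2^H
H = 12.86
PP = 2^12.86
Decompose: 2^12.86 = 2^12 * 2^0.86
2^12 = 4096, 2^0.86 ~ 1.8150383
PP ~ 4096 * 1.8150383 = 7434.3968768
Rounded to 2 decimals: 7434.40

7434.40


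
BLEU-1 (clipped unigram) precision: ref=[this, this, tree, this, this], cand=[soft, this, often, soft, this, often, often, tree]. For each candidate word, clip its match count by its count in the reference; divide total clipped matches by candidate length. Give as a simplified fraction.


Reference word counts: {'this': 4, 'tree': 1}
Checking each candidate word (with clipping):
  'soft' -> not in reference -> no match (matches: 0)
  'this' -> in reference (ref count 4, used 1/4) -> match (matches: 1)
  'often' -> not in reference -> no match (matches: 1)
  'soft' -> not in reference -> no match (matches: 1)
  'this' -> in reference (ref count 4, used 2/4) -> match (matches: 2)
  'often' -> not in reference -> no match (matches: 2)
  'often' -> not in reference -> no match (matches: 2)
  'tree' -> in reference (ref count 1, used 1/1) -> match (matches: 3)
Clipped matches: 3, Candidate length: 8
Precision = 3/8

3/8


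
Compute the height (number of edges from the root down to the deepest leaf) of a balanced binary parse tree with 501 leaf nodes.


In a balanced binary tree with n leaves the deepest leaf is ceil(log2(n)) edges below the root.
log2(501) = 8.9687
ceil(8.9687) = 9
height (edges) = 9

9


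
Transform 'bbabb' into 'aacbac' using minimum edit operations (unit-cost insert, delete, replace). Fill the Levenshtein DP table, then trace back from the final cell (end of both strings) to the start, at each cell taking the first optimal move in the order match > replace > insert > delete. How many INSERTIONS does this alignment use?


Edit distance = 5. Backtracking from cell (5, 6) with preference match > replace > insert > delete,
then listing the resulting alignment 'bbabb' -> 'aacbac' left to right:
  Step 1: replace b->a
  Step 2: replace b->a
  Step 3: replace a->c
  Step 4: keep 'b'
  Step 5: insert 'a' [insertion #1]
  Step 6: replace b->c
Total insertions: 1

1


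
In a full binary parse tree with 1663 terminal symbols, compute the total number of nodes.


Leaf nodes (terminals): 1663
Internal nodes = n - 1 = 1663 - 1 = 1662
Total = leaves + internal = 1663 + 1662 = 3325

3325


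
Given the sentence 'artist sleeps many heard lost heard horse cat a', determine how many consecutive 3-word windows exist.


Word trigrams from [9] words:
  Trigram 1: (artist sleeps many)
  Trigram 2: (sleeps many heard)
  Trigram 3: (many heard lost)
  Trigram 4: (heard lost heard)
  Trigram 5: (lost heard horse)
  Trigram 6: (heard horse cat)
  Trigram 7: (horse cat a)
Total word trigrams: 9 - 2 = 7

7


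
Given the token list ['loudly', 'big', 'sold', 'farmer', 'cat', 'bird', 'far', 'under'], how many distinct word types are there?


Listing all tokens and tracking unique types:
  Token 1: 'loudly' -> NEW (unique so far: 1)
  Token 2: 'big' -> NEW (unique so far: 2)
  Token 3: 'sold' -> NEW (unique so far: 3)
  Token 4: 'farmer' -> NEW (unique so far: 4)
  Token 5: 'cat' -> NEW (unique so far: 5)
  Token 6: 'bird' -> NEW (unique so far: 6)
  Token 7: 'far' -> NEW (unique so far: 7)
  Token 8: 'under' -> NEW (unique so far: 8)
Unique types: ('big', 'bird', 'cat', 'far', 'farmer', 'loudly', 'sold', 'under')
Vocabulary size: 8

8


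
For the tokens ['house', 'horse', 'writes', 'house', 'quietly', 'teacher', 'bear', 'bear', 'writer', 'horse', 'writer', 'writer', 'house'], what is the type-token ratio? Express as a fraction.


Tokens: 13
Unique types: ('bear', 'horse', 'house', 'quietly', 'teacher', 'writer', 'writes') = 7
TTR = 7/13
Already in lowest terms.

7/13


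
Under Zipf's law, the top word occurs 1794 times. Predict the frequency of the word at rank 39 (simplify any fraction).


Zipf's law: freq(rank) = f1 / rank
f1 = 1794, rank = 39
freq = 1794 / 39
= 46

46


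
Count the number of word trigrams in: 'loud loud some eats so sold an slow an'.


Word trigrams from [9] words:
  Trigram 1: (loud loud some)
  Trigram 2: (loud some eats)
  Trigram 3: (some eats so)
  Trigram 4: (eats so sold)
  Trigram 5: (so sold an)
  Trigram 6: (sold an slow)
  Trigram 7: (an slow an)
Total word trigrams: 9 - 2 = 7

7


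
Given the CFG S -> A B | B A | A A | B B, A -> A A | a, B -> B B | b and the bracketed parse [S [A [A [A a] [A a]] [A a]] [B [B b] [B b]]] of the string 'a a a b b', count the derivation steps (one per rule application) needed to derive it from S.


Every bracketed nonterminal node [X ...] in the tree is produced by exactly one rule application.
Reading the tree off as a leftmost derivation:
  Step 1: S  =>  A B   (applied S -> A B)
  Step 2: A B  =>  A A B   (applied A -> A A)
  Step 3: A A B  =>  A A A B   (applied A -> A A)
  Step 4: A A A B  =>  a A A B   (applied A -> a)
  Step 5: a A A B  =>  a a A B   (applied A -> a)
  Step 6: a a A B  =>  a a a B   (applied A -> a)
  Step 7: a a a B  =>  a a a B B   (applied B -> B B)
  Step 8: a a a B B  =>  a a a b B   (applied B -> b)
  Step 9: a a a b B  =>  a a a b b   (applied B -> b)
Final yield: a a a b b
Total rewrite steps: 9

9


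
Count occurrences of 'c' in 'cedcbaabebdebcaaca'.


Scanning 'cedcbaabebdebcaaca' for 'c':
  Position 0: 'c' -> MATCH (count: 1)
  Position 3: 'c' -> MATCH (count: 2)
  Position 13: 'c' -> MATCH (count: 3)
  Position 16: 'c' -> MATCH (count: 4)
Total occurrences of 'c': 4

4


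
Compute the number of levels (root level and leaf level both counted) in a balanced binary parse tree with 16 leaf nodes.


In a balanced binary tree with n leaves the deepest leaf is ceil(log2(n)) edges below the root,
so counting node levels inclusive of root and leaves gives ceil(log2(n)) + 1 levels.
log2(16) = 4.0000
ceil(4.0000) = 4
levels = 4 + 1 = 5

5


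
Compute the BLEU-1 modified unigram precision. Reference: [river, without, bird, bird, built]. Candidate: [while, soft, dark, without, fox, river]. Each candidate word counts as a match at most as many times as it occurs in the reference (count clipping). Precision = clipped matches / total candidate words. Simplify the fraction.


Reference word counts: {'bird': 2, 'built': 1, 'river': 1, 'without': 1}
Checking each candidate word (with clipping):
  'while' -> not in reference -> no match (matches: 0)
  'soft' -> not in reference -> no match (matches: 0)
  'dark' -> not in reference -> no match (matches: 0)
  'without' -> in reference (ref count 1, used 1/1) -> match (matches: 1)
  'fox' -> not in reference -> no match (matches: 1)
  'river' -> in reference (ref count 1, used 1/1) -> match (matches: 2)
Clipped matches: 2, Candidate length: 6
Precision = 2/6 = 1/3

1/3


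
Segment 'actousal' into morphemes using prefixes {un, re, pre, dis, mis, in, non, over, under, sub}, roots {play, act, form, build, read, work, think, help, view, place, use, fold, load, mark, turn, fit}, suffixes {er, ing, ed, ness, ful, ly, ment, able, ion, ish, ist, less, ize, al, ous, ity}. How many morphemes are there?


Segmenting 'actousal' against the inventory:
  'act' -> root (morpheme 1)
  'ous' -> suffix (morpheme 2)
  'al' -> suffix (morpheme 3)
Total morphemes: 3

3


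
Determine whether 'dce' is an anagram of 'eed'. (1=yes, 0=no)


Sort characters of 'dce': 'cde'
Sort characters of 'eed': 'dee'
Sorted forms differ -> they are NOT anagrams
Result: 0

0


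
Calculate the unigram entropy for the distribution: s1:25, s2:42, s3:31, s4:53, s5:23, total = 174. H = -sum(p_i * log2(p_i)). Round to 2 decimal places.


Computing entropy H = -sum(p_i * log2(p_i)):
  s1: p = 25/174 = 0.1437, -p*log2(p) = 0.4022
  s2: p = 42/174 = 0.2414, -p*log2(p) = 0.4950
  s3: p = 31/174 = 0.1782, -p*log2(p) = 0.4434
  s4: p = 53/174 = 0.3046, -p*log2(p) = 0.5224
  s5: p = 23/174 = 0.1322, -p*log2(p) = 0.3859
H = sum of terms = 2.2489
Rounded to 2 decimals: 2.25

2.25


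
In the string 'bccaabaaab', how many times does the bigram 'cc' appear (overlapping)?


Scanning 'bccaabaaab' for bigram 'cc':
  Position 0: 'bc' -> no
  Position 1: 'cc' -> MATCH
  Position 2: 'ca' -> no
  Position 3: 'aa' -> no
  Position 4: 'ab' -> no
  Position 5: 'ba' -> no
  Position 6: 'aa' -> no
  Position 7: 'aa' -> no
  Position 8: 'ab' -> no
Total matches: 1

1


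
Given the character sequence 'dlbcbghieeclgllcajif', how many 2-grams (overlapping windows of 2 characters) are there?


String 'dlbcbghieeclgllcajif' has length L = 20.
Number of overlapping n-grams = L - n + 1
Substituting: 20 - 2 + 1 = 19

19


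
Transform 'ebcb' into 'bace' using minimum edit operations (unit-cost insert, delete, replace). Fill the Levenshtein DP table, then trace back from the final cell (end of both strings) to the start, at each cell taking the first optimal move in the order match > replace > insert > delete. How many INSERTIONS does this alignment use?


Edit distance = 3. Backtracking from cell (4, 4) with preference match > replace > insert > delete,
then listing the resulting alignment 'ebcb' -> 'bace' left to right:
  Step 1: replace e->b
  Step 2: replace b->a
  Step 3: keep 'c'
  Step 4: replace b->e
Total insertions: 0

0


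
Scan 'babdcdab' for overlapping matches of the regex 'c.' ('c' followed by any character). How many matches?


Pattern: c. means 'c' followed by any character.
Scanning 'babdcdab' position-by-position:
  Pos 0: window 'ba' -> no
  Pos 1: window 'ab' -> no
  Pos 2: window 'bd' -> no
  Pos 3: window 'dc' -> no
  Pos 4: window 'cd' -> MATCH
  Pos 5: window 'da' -> no
  Pos 6: window 'ab' -> no
  Pos 7: window 'b' -> no
Total matches: 1

1


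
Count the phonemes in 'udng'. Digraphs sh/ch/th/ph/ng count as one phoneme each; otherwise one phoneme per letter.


Parsing 'udng' greedily, digraphs first:
  'u' -> vowel phoneme (phonemes so far: 1)
  'd' -> consonant phoneme (phonemes so far: 2)
  'ng' -> digraph (1 consonant phoneme) (phonemes so far: 3)
Total phonemes: 3

3


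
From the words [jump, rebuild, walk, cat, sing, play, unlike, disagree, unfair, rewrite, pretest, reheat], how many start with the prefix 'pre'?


Checking each word for prefix 'pre':
  'jump' -> no (count: 0)
  'rebuild' -> no (count: 0)
  'walk' -> no (count: 0)
  'cat' -> no (count: 0)
  'sing' -> no (count: 0)
  'play' -> no (count: 0)
  'unlike' -> no (count: 0)
  'disagree' -> no (count: 0)
  'unfair' -> no (count: 0)
  'rewrite' -> no (count: 0)
  'pretest' -> YES, starts with 'pre' (count: 1)
  'reheat' -> no (count: 1)
Total with prefix 'pre': 1

1


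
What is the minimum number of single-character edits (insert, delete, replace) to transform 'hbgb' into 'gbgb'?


Building DP table for s1='hbgb' (len 4) and s2='gbgb' (len 4):
       g  b  g  b
    0  1  2  3  4
  h 1  1  2  3  4
  b 2  2  1  2  3
  g 3  2  2  1  2
  b 4  3  2  2  1
Edit distance = dp[4][4] = 1

1


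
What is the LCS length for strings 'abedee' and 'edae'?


DP table for LCS of 'abedee' and 'edae':
       e  d  a  e
    0  0  0  0  0
  a 0  0  0  1  1
  b 0  0  0  1  1
  e 0  1  1  1  2
  d 0  1  2  2  2
  e 0  1  2  2  3
  e 0  1  2  2  3
LCS: 'ede'
LCS length = 3

3


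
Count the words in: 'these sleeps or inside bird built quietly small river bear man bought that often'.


Counting words by splitting on spaces:
  Word 1: 'these'
  Word 2: 'sleeps'
  Word 3: 'or'
  Word 4: 'inside'
  Word 5: 'bird'
  Word 6: 'built'
  Word 7: 'quietly'
  Word 8: 'small'
  Word 9: 'river'
  Word 10: 'bear'
  Word 11: 'man'
  Word 12: 'bought'
  Word 13: 'that'
  Word 14: 'often'
Total words: 14

14


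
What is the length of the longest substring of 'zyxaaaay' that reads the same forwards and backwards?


Scanning 'zyxaaaay' for palindromic substrings.
Substring at positions 3-6: 'aaaa'.
Check: reverse('aaaa') = 'aaaa' -> palindrome confirmed.
Neighbouring characters ('x' / 'y') break symmetry, so it cannot extend further.
No longer palindromic substring exists; longest length = 4

4


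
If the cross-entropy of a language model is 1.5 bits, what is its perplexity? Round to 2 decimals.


Perplexity formula: PP = 2^H
H = 1.5
PP = 2^1.5
Decompose: 2^1.5 = 2^1 * 2^0.5 = 2^1 * sqrt(2)
2^1 = 2, sqrt(2) ~ 1.4142136
PP ~ 2 * 1.4142136 = 2.8284272
Rounded to 2 decimals: 2.83

2.83


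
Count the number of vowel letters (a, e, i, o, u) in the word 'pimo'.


Scanning each character of 'pimo':
  Position 1: 'p' -> consonant (running count: 0)
  Position 2: 'i' -> vowel (running count: 1)
  Position 3: 'm' -> consonant (running count: 1)
  Position 4: 'o' -> vowel (running count: 2)
Total vowels: 2

2


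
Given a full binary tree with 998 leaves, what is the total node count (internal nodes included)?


Leaf nodes (terminals): 998
Internal nodes = n - 1 = 998 - 1 = 997
Total = leaves + internal = 998 + 997 = 1995

1995


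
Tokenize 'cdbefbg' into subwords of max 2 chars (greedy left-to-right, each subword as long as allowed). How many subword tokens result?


'cdbefbg' has 7 characters.
Chunking with max size 2:
  Chunk 1: 'cd' (positions 0-1)
  Chunk 2: 'be' (positions 2-3)
  Chunk 3: 'fb' (positions 4-5)
  Chunk 4: 'g' (positions 6-6)
Total chunks: ceil(7 / 2) = 4

4


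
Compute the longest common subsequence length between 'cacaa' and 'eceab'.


DP table for LCS of 'cacaa' and 'eceab':
       e  c  e  a  b
    0  0  0  0  0  0
  c 0  0  1  1  1  1
  a 0  0  1  1  2  2
  c 0  0  1  1  2  2
  a 0  0  1  1  2  2
  a 0  0  1  1  2  2
LCS: 'ca'
LCS length = 2

2


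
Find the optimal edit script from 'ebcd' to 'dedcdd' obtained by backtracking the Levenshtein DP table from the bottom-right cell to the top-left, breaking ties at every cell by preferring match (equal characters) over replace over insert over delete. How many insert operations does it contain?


Edit distance = 3. Backtracking from cell (4, 6) with preference match > replace > insert > delete,
then listing the resulting alignment 'ebcd' -> 'dedcdd' left to right:
  Step 1: insert 'd' [insertion #1]
  Step 2: keep 'e'
  Step 3: replace b->d
  Step 4: keep 'c'
  Step 5: insert 'd' [insertion #2]
  Step 6: keep 'd'
Total insertions: 2

2


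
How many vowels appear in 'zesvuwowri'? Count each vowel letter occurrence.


Scanning each character of 'zesvuwowri':
  Position 1: 'z' -> consonant (running count: 0)
  Position 2: 'e' -> vowel (running count: 1)
  Position 3: 's' -> consonant (running count: 1)
  Position 4: 'v' -> consonant (running count: 1)
  Position 5: 'u' -> vowel (running count: 2)
  Position 6: 'w' -> consonant (running count: 2)
  Position 7: 'o' -> vowel (running count: 3)
  Position 8: 'w' -> consonant (running count: 3)
  Position 9: 'r' -> consonant (running count: 3)
  Position 10: 'i' -> vowel (running count: 4)
Total vowels: 4

4


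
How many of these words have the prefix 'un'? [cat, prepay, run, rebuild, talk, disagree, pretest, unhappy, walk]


Checking each word for prefix 'un':
  'cat' -> no (count: 0)
  'prepay' -> no (count: 0)
  'run' -> no (count: 0)
  'rebuild' -> no (count: 0)
  'talk' -> no (count: 0)
  'disagree' -> no (count: 0)
  'pretest' -> no (count: 0)
  'unhappy' -> YES, starts with 'un' (count: 1)
  'walk' -> no (count: 1)
Total with prefix 'un': 1

1


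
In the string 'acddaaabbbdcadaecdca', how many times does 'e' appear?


Scanning 'acddaaabbbdcadaecdca' for 'e':
  Position 15: 'e' -> MATCH (count: 1)
Total occurrences of 'e': 1

1


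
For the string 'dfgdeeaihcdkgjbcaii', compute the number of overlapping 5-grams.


String 'dfgdeeaihcdkgjbcaii' has length L = 19.
Number of overlapping n-grams = L - n + 1
Substituting: 19 - 5 + 1 = 15

15


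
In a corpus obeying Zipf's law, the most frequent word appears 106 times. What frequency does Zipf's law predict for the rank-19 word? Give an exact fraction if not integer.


Zipf's law: freq(rank) = f1 / rank
f1 = 106, rank = 19
freq = 106 / 19
GCD(106, 19) = 1
Simplified: 106/19

106/19


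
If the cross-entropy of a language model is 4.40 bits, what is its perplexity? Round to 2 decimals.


Perplexity formula: PP = 2^H
H = 4.40
PP = 2^4.40
Decompose: 2^4.40 = 2^4 * 2^0.40
2^4 = 16, 2^0.40 ~ 1.3195079
PP ~ 16 * 1.3195079 = 21.1121264
Rounded to 2 decimals: 21.11

21.11


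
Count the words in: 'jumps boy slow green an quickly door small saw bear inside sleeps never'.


Counting words by splitting on spaces:
  Word 1: 'jumps'
  Word 2: 'boy'
  Word 3: 'slow'
  Word 4: 'green'
  Word 5: 'an'
  Word 6: 'quickly'
  Word 7: 'door'
  Word 8: 'small'
  Word 9: 'saw'
  Word 10: 'bear'
  Word 11: 'inside'
  Word 12: 'sleeps'
  Word 13: 'never'
Total words: 13

13


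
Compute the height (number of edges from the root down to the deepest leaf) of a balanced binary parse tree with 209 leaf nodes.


In a balanced binary tree with n leaves the deepest leaf is ceil(log2(n)) edges below the root.
log2(209) = 7.7074
ceil(7.7074) = 8
height (edges) = 8

8


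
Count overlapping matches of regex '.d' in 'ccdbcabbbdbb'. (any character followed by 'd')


Pattern: .d means any character followed by 'd'.
Scanning 'ccdbcabbbdbb' position-by-position:
  Pos 0: window 'cc' -> no
  Pos 1: window 'cd' -> MATCH
  Pos 2: window 'db' -> no
  Pos 3: window 'bc' -> no
  Pos 4: window 'ca' -> no
  Pos 5: window 'ab' -> no
  Pos 6: window 'bb' -> no
  Pos 7: window 'bb' -> no
  Pos 8: window 'bd' -> MATCH
  Pos 9: window 'db' -> no
  Pos 10: window 'bb' -> no
  Pos 11: window 'b' -> no
Total matches: 2

2


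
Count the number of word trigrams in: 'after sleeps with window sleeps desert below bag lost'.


Word trigrams from [9] words:
  Trigram 1: (after sleeps with)
  Trigram 2: (sleeps with window)
  Trigram 3: (with window sleeps)
  Trigram 4: (window sleeps desert)
  Trigram 5: (sleeps desert below)
  Trigram 6: (desert below bag)
  Trigram 7: (below bag lost)
Total word trigrams: 9 - 2 = 7

7


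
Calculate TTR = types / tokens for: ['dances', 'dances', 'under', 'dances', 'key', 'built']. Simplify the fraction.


Tokens: 6
Unique types: ('built', 'dances', 'key', 'under') = 4
TTR = 4/6
Simplify: divide both by 2 -> 2/3
TTR = 2/3

2/3


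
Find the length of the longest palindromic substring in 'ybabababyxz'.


Scanning 'ybabababyxz' for palindromic substrings.
Substring at positions 0-8: 'ybabababy'.
Check: reverse('ybabababy') = 'ybabababy' -> palindrome confirmed.
Neighbouring characters ('-' / 'x') break symmetry, so it cannot extend further.
No longer palindromic substring exists; longest length = 9

9


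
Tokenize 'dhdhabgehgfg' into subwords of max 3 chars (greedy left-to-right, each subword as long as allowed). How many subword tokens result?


'dhdhabgehgfg' has 12 characters.
Chunking with max size 3:
  Chunk 1: 'dhd' (positions 0-2)
  Chunk 2: 'hab' (positions 3-5)
  Chunk 3: 'geh' (positions 6-8)
  Chunk 4: 'gfg' (positions 9-11)
Total chunks: ceil(12 / 3) = 4

4


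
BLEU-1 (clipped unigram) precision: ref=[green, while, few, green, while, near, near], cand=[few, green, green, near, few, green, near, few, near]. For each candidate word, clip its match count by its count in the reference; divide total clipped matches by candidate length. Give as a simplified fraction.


Reference word counts: {'few': 1, 'green': 2, 'near': 2, 'while': 2}
Checking each candidate word (with clipping):
  'few' -> in reference (ref count 1, used 1/1) -> match (matches: 1)
  'green' -> in reference (ref count 2, used 1/2) -> match (matches: 2)
  'green' -> in reference (ref count 2, used 2/2) -> match (matches: 3)
  'near' -> in reference (ref count 2, used 1/2) -> match (matches: 4)
  'few' -> ref count 1 already used up (1/1) -> clipped, no match (matches: 4)
  'green' -> ref count 2 already used up (2/2) -> clipped, no match (matches: 4)
  'near' -> in reference (ref count 2, used 2/2) -> match (matches: 5)
  'few' -> ref count 1 already used up (1/1) -> clipped, no match (matches: 5)
  'near' -> ref count 2 already used up (2/2) -> clipped, no match (matches: 5)
Clipped matches: 5, Candidate length: 9
Precision = 5/9

5/9


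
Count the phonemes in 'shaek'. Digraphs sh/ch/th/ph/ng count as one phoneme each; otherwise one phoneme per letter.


Parsing 'shaek' greedily, digraphs first:
  'sh' -> digraph (1 consonant phoneme) (phonemes so far: 1)
  'a' -> vowel phoneme (phonemes so far: 2)
  'e' -> vowel phoneme (phonemes so far: 3)
  'k' -> consonant phoneme (phonemes so far: 4)
Total phonemes: 4

4


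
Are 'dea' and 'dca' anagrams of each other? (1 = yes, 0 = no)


Sort characters of 'dea': 'ade'
Sort characters of 'dca': 'acd'
Sorted forms differ -> they are NOT anagrams
Result: 0

0


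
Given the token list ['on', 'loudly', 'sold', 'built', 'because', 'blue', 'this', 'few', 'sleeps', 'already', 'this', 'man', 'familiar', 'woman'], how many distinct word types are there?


Listing all tokens and tracking unique types:
  Token 1: 'on' -> NEW (unique so far: 1)
  Token 2: 'loudly' -> NEW (unique so far: 2)
  Token 3: 'sold' -> NEW (unique so far: 3)
  Token 4: 'built' -> NEW (unique so far: 4)
  Token 5: 'because' -> NEW (unique so far: 5)
  Token 6: 'blue' -> NEW (unique so far: 6)
  Token 7: 'this' -> NEW (unique so far: 7)
  Token 8: 'few' -> NEW (unique so far: 8)
  Token 9: 'sleeps' -> NEW (unique so far: 9)
  Token 10: 'already' -> NEW (unique so far: 10)
  Token 11: 'this' -> duplicate (unique so far: 10)
  Token 12: 'man' -> NEW (unique so far: 11)
  Token 13: 'familiar' -> NEW (unique so far: 12)
  Token 14: 'woman' -> NEW (unique so far: 13)
Unique types: ('already', 'because', 'blue', 'built', 'familiar', 'few', 'loudly', 'man', 'on', 'sleeps', 'sold', 'this', 'woman')
Vocabulary size: 13

13


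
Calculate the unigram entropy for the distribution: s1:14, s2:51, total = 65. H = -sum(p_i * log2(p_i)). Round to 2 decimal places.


Computing entropy H = -sum(p_i * log2(p_i)):
  s1: p = 14/65 = 0.2154, -p*log2(p) = 0.4771
  s2: p = 51/65 = 0.7846, -p*log2(p) = 0.2746
H = sum of terms = 0.7517
Rounded to 2 decimals: 0.75

0.75


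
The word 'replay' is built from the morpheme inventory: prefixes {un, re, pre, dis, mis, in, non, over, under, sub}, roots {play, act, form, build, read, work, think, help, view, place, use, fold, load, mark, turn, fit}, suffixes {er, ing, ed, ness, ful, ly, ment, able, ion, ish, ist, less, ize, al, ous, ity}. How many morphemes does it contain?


Segmenting 'replay' against the inventory:
  're' -> prefix (morpheme 1)
  'play' -> root (morpheme 2)
Total morphemes: 2

2


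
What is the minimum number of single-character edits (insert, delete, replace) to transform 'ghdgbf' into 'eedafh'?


Building DP table for s1='ghdgbf' (len 6) and s2='eedafh' (len 6):
       e  e  d  a  f  h
    0  1  2  3  4  5  6
  g 1  1  2  3  4  5  6
  h 2  2  2  3  4  5  5
  d 3  3  3  2  3  4  5
  g 4  4  4  3  3  4  5
  b 5  5  5  4  4  4  5
  f 6  6  6  5  5  4  5
Edit distance = dp[6][6] = 5

5


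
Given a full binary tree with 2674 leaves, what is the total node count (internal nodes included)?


Leaf nodes (terminals): 2674
Internal nodes = n - 1 = 2674 - 1 = 2673
Total = leaves + internal = 2674 + 2673 = 5347

5347


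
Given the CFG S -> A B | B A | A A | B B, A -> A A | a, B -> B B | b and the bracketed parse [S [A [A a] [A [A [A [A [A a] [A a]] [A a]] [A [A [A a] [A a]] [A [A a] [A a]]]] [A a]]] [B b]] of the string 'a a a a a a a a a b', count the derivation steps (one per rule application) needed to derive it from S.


Every bracketed nonterminal node [X ...] in the tree is produced by exactly one rule application.
Reading the tree off as a leftmost derivation:
  Step 1: S  =>  A B   (applied S -> A B)
  Step 2: A B  =>  A A B   (applied A -> A A)
  Step 3: A A B  =>  a A B   (applied A -> a)
  Step 4: a A B  =>  a A A B   (applied A -> A A)
  Step 5: a A A B  =>  a A A A B   (applied A -> A A)
  Step 6: a A A A B  =>  a A A A A B   (applied A -> A A)
  Step 7: a A A A A B  =>  a A A A A A B   (applied A -> A A)
  Step 8: a A A A A A B  =>  a a A A A A B   (applied A -> a)
  Step 9: a a A A A A B  =>  a a a A A A B   (applied A -> a)
  Step 10: a a a A A A B  =>  a a a a A A B   (applied A -> a)
  Step 11: a a a a A A B  =>  a a a a A A A B   (applied A -> A A)
  Step 12: a a a a A A A B  =>  a a a a A A A A B   (applied A -> A A)
  Step 13: a a a a A A A A B  =>  a a a a a A A A B   (applied A -> a)
  Step 14: a a a a a A A A B  =>  a a a a a a A A B   (applied A -> a)
  Step 15: a a a a a a A A B  =>  a a a a a a A A A B   (applied A -> A A)
  Step 16: a a a a a a A A A B  =>  a a a a a a a A A B   (applied A -> a)
  Step 17: a a a a a a a A A B  =>  a a a a a a a a A B   (applied A -> a)
  Step 18: a a a a a a a a A B  =>  a a a a a a a a a B   (applied A -> a)
  Step 19: a a a a a a a a a B  =>  a a a a a a a a a b   (applied B -> b)
Final yield: a a a a a a a a a b
Total rewrite steps: 19

19


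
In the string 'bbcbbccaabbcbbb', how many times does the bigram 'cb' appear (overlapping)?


Scanning 'bbcbbccaabbcbbb' for bigram 'cb':
  Position 0: 'bb' -> no
  Position 1: 'bc' -> no
  Position 2: 'cb' -> MATCH
  Position 3: 'bb' -> no
  Position 4: 'bc' -> no
  Position 5: 'cc' -> no
  Position 6: 'ca' -> no
  Position 7: 'aa' -> no
  Position 8: 'ab' -> no
  Position 9: 'bb' -> no
  Position 10: 'bc' -> no
  Position 11: 'cb' -> MATCH
  Position 12: 'bb' -> no
  Position 13: 'bb' -> no
Total matches: 2

2


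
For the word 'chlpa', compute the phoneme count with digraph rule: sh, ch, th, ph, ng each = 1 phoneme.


Parsing 'chlpa' greedily, digraphs first:
  'ch' -> digraph (1 consonant phoneme) (phonemes so far: 1)
  'l' -> consonant phoneme (phonemes so far: 2)
  'p' -> consonant phoneme (phonemes so far: 3)
  'a' -> vowel phoneme (phonemes so far: 4)
Total phonemes: 4

4


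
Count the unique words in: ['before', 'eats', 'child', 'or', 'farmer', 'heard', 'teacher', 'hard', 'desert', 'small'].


Listing all tokens and tracking unique types:
  Token 1: 'before' -> NEW (unique so far: 1)
  Token 2: 'eats' -> NEW (unique so far: 2)
  Token 3: 'child' -> NEW (unique so far: 3)
  Token 4: 'or' -> NEW (unique so far: 4)
  Token 5: 'farmer' -> NEW (unique so far: 5)
  Token 6: 'heard' -> NEW (unique so far: 6)
  Token 7: 'teacher' -> NEW (unique so far: 7)
  Token 8: 'hard' -> NEW (unique so far: 8)
  Token 9: 'desert' -> NEW (unique so far: 9)
  Token 10: 'small' -> NEW (unique so far: 10)
Unique types: ('before', 'child', 'desert', 'eats', 'farmer', 'hard', 'heard', 'or', 'small', 'teacher')
Vocabulary size: 10

10


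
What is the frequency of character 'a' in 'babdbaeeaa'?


Scanning 'babdbaeeaa' for 'a':
  Position 1: 'a' -> MATCH (count: 1)
  Position 5: 'a' -> MATCH (count: 2)
  Position 8: 'a' -> MATCH (count: 3)
  Position 9: 'a' -> MATCH (count: 4)
Total occurrences of 'a': 4

4


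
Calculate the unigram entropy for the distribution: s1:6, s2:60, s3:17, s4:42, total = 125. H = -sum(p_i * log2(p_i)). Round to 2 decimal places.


Computing entropy H = -sum(p_i * log2(p_i)):
  s1: p = 6/125 = 0.0480, -p*log2(p) = 0.2103
  s2: p = 60/125 = 0.4800, -p*log2(p) = 0.5083
  s3: p = 17/125 = 0.1360, -p*log2(p) = 0.3915
  s4: p = 42/125 = 0.3360, -p*log2(p) = 0.5287
H = sum of terms = 1.6388
Rounded to 2 decimals: 1.64

1.64


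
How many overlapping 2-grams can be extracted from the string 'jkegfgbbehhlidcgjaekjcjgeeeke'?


String 'jkegfgbbehhlidcgjaekjcjgeeeke' has length L = 29.
Number of overlapping n-grams = L - n + 1
Substituting: 29 - 2 + 1 = 28

28


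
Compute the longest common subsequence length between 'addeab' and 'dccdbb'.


DP table for LCS of 'addeab' and 'dccdbb':
       d  c  c  d  b  b
    0  0  0  0  0  0  0
  a 0  0  0  0  0  0  0
  d 0  1  1  1  1  1  1
  d 0  1  1  1  2  2  2
  e 0  1  1  1  2  2  2
  a 0  1  1  1  2  2  2
  b 0  1  1  1  2  3  3
LCS: 'ddb'
LCS length = 3

3


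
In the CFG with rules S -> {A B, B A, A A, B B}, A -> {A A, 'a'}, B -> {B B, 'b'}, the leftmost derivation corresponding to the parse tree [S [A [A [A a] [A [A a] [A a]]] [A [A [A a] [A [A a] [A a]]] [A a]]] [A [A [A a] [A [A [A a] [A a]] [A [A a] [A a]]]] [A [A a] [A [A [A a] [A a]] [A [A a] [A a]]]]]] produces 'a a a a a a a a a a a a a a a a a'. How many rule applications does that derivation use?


Every bracketed nonterminal node [X ...] in the tree is produced by exactly one rule application.
Reading the tree off as a leftmost derivation:
  Step 1: S  =>  A A   (applied S -> A A)
  Step 2: A A  =>  A A A   (applied A -> A A)
  Step 3: A A A  =>  A A A A   (applied A -> A A)
  Step 4: A A A A  =>  a A A A   (applied A -> a)
  Step 5: a A A A  =>  a A A A A   (applied A -> A A)
  Step 6: a A A A A  =>  a a A A A   (applied A -> a)
  Step 7: a a A A A  =>  a a a A A   (applied A -> a)
  Step 8: a a a A A  =>  a a a A A A   (applied A -> A A)
  Step 9: a a a A A A  =>  a a a A A A A   (applied A -> A A)
  Step 10: a a a A A A A  =>  a a a a A A A   (applied A -> a)
  Step 11: a a a a A A A  =>  a a a a A A A A   (applied A -> A A)
  Step 12: a a a a A A A A  =>  a a a a a A A A   (applied A -> a)
  Step 13: a a a a a A A A  =>  a a a a a a A A   (applied A -> a)
  Step 14: a a a a a a A A  =>  a a a a a a a A   (applied A -> a)
  Step 15: a a a a a a a A  =>  a a a a a a a A A   (applied A -> A A)
  Step 16: a a a a a a a A A  =>  a a a a a a a A A A   (applied A -> A A)
  Step 17: a a a a a a a A A A  =>  a a a a a a a a A A   (applied A -> a)
  Step 18: a a a a a a a a A A  =>  a a a a a a a a A A A   (applied A -> A A)
  Step 19: a a a a a a a a A A A  =>  a a a a a a a a A A A A   (applied A -> A A)
  Step 20: a a a a a a a a A A A A  =>  a a a a a a a a a A A A   (applied A -> a)
  Step 21: a a a a a a a a a A A A  =>  a a a a a a a a a a A A   (applied A -> a)
  Step 22: a a a a a a a a a a A A  =>  a a a a a a a a a a A A A   (applied A -> A A)
  Step 23: a a a a a a a a a a A A A  =>  a a a a a a a a a a a A A   (applied A -> a)
  Step 24: a a a a a a a a a a a A A  =>  a a a a a a a a a a a a A   (applied A -> a)
  Step 25: a a a a a a a a a a a a A  =>  a a a a a a a a a a a a A A   (applied A -> A A)
  Step 26: a a a a a a a a a a a a A A  =>  a a a a a a a a a a a a a A   (applied A -> a)
  Step 27: a a a a a a a a a a a a a A  =>  a a a a a a a a a a a a a A A   (applied A -> A A)
  Step 28: a a a a a a a a a a a a a A A  =>  a a a a a a a a a a a a a A A A   (applied A -> A A)
  Step 29: a a a a a a a a a a a a a A A A  =>  a a a a a a a a a a a a a a A A   (applied A -> a)
  Step 30: a a a a a a a a a a a a a a A A  =>  a a a a a a a a a a a a a a a A   (applied A -> a)
  Step 31: a a a a a a a a a a a a a a a A  =>  a a a a a a a a a a a a a a a A A   (applied A -> A A)
  Step 32: a a a a a a a a a a a a a a a A A  =>  a a a a a a a a a a a a a a a a A   (applied A -> a)
  Step 33: a a a a a a a a a a a a a a a a A  =>  a a a a a a a a a a a a a a a a a   (applied A -> a)
Final yield: a a a a a a a a a a a a a a a a a
Total rewrite steps: 33

33


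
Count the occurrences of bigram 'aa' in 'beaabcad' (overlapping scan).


Scanning 'beaabcad' for bigram 'aa':
  Position 0: 'be' -> no
  Position 1: 'ea' -> no
  Position 2: 'aa' -> MATCH
  Position 3: 'ab' -> no
  Position 4: 'bc' -> no
  Position 5: 'ca' -> no
  Position 6: 'ad' -> no
Total matches: 1

1


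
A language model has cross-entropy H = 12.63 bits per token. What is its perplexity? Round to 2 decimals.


Perplexity formula: PP = 2^H
H = 12.63
PP = 2^12.63
Decompose: 2^12.63 = 2^12 * 2^0.63
2^12 = 4096, 2^0.63 ~ 1.5475650
PP ~ 4096 * 1.5475650 = 6338.8262400
Rounded to 2 decimals: 6338.83

6338.83


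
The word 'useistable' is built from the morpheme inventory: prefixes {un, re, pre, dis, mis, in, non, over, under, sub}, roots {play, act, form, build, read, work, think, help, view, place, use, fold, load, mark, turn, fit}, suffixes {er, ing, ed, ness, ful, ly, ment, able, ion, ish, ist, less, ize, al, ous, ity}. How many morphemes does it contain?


Segmenting 'useistable' against the inventory:
  'use' -> root (morpheme 1)
  'ist' -> suffix (morpheme 2)
  'able' -> suffix (morpheme 3)
Total morphemes: 3

3


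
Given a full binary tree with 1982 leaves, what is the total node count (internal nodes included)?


Leaf nodes (terminals): 1982
Internal nodes = n - 1 = 1982 - 1 = 1981
Total = leaves + internal = 1982 + 1981 = 3963

3963


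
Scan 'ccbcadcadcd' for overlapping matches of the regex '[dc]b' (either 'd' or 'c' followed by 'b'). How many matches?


Pattern: [dc]b means either 'd' or 'c' followed by 'b'.
Scanning 'ccbcadcadcd' position-by-position:
  Pos 0: window 'cc' -> no
  Pos 1: window 'cb' -> MATCH
  Pos 2: window 'bc' -> no
  Pos 3: window 'ca' -> no
  Pos 4: window 'ad' -> no
  Pos 5: window 'dc' -> no
  Pos 6: window 'ca' -> no
  Pos 7: window 'ad' -> no
  Pos 8: window 'dc' -> no
  Pos 9: window 'cd' -> no
  Pos 10: window 'd' -> no
Total matches: 1

1


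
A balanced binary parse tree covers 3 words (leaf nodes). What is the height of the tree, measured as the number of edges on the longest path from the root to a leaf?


In a balanced binary tree with n leaves the deepest leaf is ceil(log2(n)) edges below the root.
log2(3) = 1.5850
ceil(1.5850) = 2
height (edges) = 2

2


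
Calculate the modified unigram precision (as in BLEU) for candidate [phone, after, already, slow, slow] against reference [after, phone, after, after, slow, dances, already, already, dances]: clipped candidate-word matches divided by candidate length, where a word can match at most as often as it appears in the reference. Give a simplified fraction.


Reference word counts: {'after': 3, 'already': 2, 'dances': 2, 'phone': 1, 'slow': 1}
Checking each candidate word (with clipping):
  'phone' -> in reference (ref count 1, used 1/1) -> match (matches: 1)
  'after' -> in reference (ref count 3, used 1/3) -> match (matches: 2)
  'already' -> in reference (ref count 2, used 1/2) -> match (matches: 3)
  'slow' -> in reference (ref count 1, used 1/1) -> match (matches: 4)
  'slow' -> ref count 1 already used up (1/1) -> clipped, no match (matches: 4)
Clipped matches: 4, Candidate length: 5
Precision = 4/5

4/5


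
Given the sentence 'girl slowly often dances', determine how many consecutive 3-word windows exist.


Word trigrams from [4] words:
  Trigram 1: (girl slowly often)
  Trigram 2: (slowly often dances)
Total word trigrams: 4 - 2 = 2

2


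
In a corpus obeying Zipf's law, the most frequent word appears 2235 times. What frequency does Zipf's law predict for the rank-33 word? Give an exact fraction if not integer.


Zipf's law: freq(rank) = f1 / rank
f1 = 2235, rank = 33
freq = 2235 / 33
GCD(2235, 33) = 3
Simplified: 745/11

745/11


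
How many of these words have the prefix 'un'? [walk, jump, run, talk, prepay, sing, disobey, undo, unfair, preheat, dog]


Checking each word for prefix 'un':
  'walk' -> no (count: 0)
  'jump' -> no (count: 0)
  'run' -> no (count: 0)
  'talk' -> no (count: 0)
  'prepay' -> no (count: 0)
  'sing' -> no (count: 0)
  'disobey' -> no (count: 0)
  'undo' -> YES, starts with 'un' (count: 1)
  'unfair' -> YES, starts with 'un' (count: 2)
  'preheat' -> no (count: 2)
  'dog' -> no (count: 2)
Total with prefix 'un': 2

2


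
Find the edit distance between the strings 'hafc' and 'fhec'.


Building DP table for s1='hafc' (len 4) and s2='fhec' (len 4):
       f  h  e  c
    0  1  2  3  4
  h 1  1  1  2  3
  a 2  2  2  2  3
  f 3  2  3  3  3
  c 4  3  3  4  3
Edit distance = dp[4][4] = 3

3


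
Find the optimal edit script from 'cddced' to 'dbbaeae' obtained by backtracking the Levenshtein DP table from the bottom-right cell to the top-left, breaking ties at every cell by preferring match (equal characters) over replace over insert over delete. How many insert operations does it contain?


Edit distance = 6. Backtracking from cell (6, 7) with preference match > replace > insert > delete,
then listing the resulting alignment 'cddced' -> 'dbbaeae' left to right:
  Step 1: replace c->d
  Step 2: replace d->b
  Step 3: replace d->b
  Step 4: replace c->a
  Step 5: keep 'e'
  Step 6: insert 'a' [insertion #1]
  Step 7: replace d->e
Total insertions: 1

1


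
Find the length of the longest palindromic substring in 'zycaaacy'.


Scanning 'zycaaacy' for palindromic substrings.
Substring at positions 1-7: 'ycaaacy'.
Check: reverse('ycaaacy') = 'ycaaacy' -> palindrome confirmed.
Neighbouring characters ('z' / '-') break symmetry, so it cannot extend further.
No longer palindromic substring exists; longest length = 7

7


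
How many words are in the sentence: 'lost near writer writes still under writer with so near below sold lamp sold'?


Counting words by splitting on spaces:
  Word 1: 'lost'
  Word 2: 'near'
  Word 3: 'writer'
  Word 4: 'writes'
  Word 5: 'still'
  Word 6: 'under'
  Word 7: 'writer'
  Word 8: 'with'
  Word 9: 'so'
  Word 10: 'near'
  Word 11: 'below'
  Word 12: 'sold'
  Word 13: 'lamp'
  Word 14: 'sold'
Total words: 14

14


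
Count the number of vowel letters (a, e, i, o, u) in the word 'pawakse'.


Scanning each character of 'pawakse':
  Position 1: 'p' -> consonant (running count: 0)
  Position 2: 'a' -> vowel (running count: 1)
  Position 3: 'w' -> consonant (running count: 1)
  Position 4: 'a' -> vowel (running count: 2)
  Position 5: 'k' -> consonant (running count: 2)
  Position 6: 's' -> consonant (running count: 2)
  Position 7: 'e' -> vowel (running count: 3)
Total vowels: 3

3


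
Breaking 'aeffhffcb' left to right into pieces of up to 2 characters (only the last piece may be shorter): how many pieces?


'aeffhffcb' has 9 characters.
Chunking with max size 2:
  Chunk 1: 'ae' (positions 0-1)
  Chunk 2: 'ff' (positions 2-3)
  Chunk 3: 'hf' (positions 4-5)
  Chunk 4: 'fc' (positions 6-7)
  Chunk 5: 'b' (positions 8-8)
Total chunks: ceil(9 / 2) = 5

5


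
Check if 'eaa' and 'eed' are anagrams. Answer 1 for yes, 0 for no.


Sort characters of 'eaa': 'aae'
Sort characters of 'eed': 'dee'
Sorted forms differ -> they are NOT anagrams
Result: 0

0


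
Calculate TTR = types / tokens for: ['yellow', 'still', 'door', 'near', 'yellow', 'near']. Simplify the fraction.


Tokens: 6
Unique types: ('door', 'near', 'still', 'yellow') = 4
TTR = 4/6
Simplify: divide both by 2 -> 2/3
TTR = 2/3

2/3


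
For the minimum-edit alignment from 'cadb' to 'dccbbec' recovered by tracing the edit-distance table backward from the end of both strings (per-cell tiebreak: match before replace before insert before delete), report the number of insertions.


Edit distance = 5. Backtracking from cell (4, 7) with preference match > replace > insert > delete,
then listing the resulting alignment 'cadb' -> 'dccbbec' left to right:
  Step 1: insert 'd' [insertion #1]
  Step 2: keep 'c'
  Step 3: replace a->c
  Step 4: replace d->b
  Step 5: keep 'b'
  Step 6: insert 'e' [insertion #2]
  Step 7: insert 'c' [insertion #3]
Total insertions: 3

3


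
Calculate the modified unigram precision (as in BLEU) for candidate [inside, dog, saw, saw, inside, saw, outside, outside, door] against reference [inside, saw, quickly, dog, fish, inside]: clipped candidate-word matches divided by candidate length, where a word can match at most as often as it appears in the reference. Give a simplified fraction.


Reference word counts: {'dog': 1, 'fish': 1, 'inside': 2, 'quickly': 1, 'saw': 1}
Checking each candidate word (with clipping):
  'inside' -> in reference (ref count 2, used 1/2) -> match (matches: 1)
  'dog' -> in reference (ref count 1, used 1/1) -> match (matches: 2)
  'saw' -> in reference (ref count 1, used 1/1) -> match (matches: 3)
  'saw' -> ref count 1 already used up (1/1) -> clipped, no match (matches: 3)
  'inside' -> in reference (ref count 2, used 2/2) -> match (matches: 4)
  'saw' -> ref count 1 already used up (1/1) -> clipped, no match (matches: 4)
  'outside' -> not in reference -> no match (matches: 4)
  'outside' -> not in reference -> no match (matches: 4)
  'door' -> not in reference -> no match (matches: 4)
Clipped matches: 4, Candidate length: 9
Precision = 4/9

4/9
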